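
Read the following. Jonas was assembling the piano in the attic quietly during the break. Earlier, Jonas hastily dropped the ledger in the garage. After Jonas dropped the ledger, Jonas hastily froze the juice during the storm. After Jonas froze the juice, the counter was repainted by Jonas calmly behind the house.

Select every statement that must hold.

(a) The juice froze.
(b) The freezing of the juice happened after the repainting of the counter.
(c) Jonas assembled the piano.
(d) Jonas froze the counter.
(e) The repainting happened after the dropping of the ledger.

(a), (e)

(a) Entailed — 'Jonas froze the juice' is causative; it entails the inchoative 'the juice froze'.
(b) Not entailed — the narrative places the freezing before the repainting, not after.
(c) Not entailed — 'was assembling' is progressive on an accomplishment; it does not entail the completed 'assembled'.
(d) Not entailed — Jonas froze the juice, not the counter; the counter belongs to the repainting event.
(e) Entailed — the narrative places the dropping before the repainting.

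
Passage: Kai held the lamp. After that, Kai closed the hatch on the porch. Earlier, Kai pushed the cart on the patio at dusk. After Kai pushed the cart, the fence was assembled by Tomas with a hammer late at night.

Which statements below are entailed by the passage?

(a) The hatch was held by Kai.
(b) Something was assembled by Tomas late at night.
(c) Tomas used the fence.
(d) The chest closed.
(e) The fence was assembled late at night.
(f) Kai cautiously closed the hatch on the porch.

(b), (e)

(a) Not entailed — Kai held the lamp, not the hatch; the hatch belongs to the closing event.
(b) Entailed — dropping 'with a hammer' and generalizing the patient leaves a sub-description the original still satisfies.
(c) Not entailed — the fence is the patient, not an instrument — Tomas used a hammer.
(d) Not entailed — the hatch is what closed, not the chest.
(e) Entailed — the original entails any weakening of itself; this just drops 'with a hammer' and generalizes the agent.
(f) Not entailed — 'cautiously' adds information not in the original event.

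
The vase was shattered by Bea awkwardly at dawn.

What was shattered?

'the vase' marks the patient of the shattering event.

the vase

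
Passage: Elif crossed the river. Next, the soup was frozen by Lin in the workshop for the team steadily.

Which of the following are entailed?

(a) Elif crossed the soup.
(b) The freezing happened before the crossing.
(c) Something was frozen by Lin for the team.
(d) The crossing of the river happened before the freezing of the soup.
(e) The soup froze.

(c), (d), (e)

(a) Not entailed — Elif crossed the river, not the soup; the soup belongs to the freezing event.
(b) Not entailed — the narrative places the crossing before the freezing, not after.
(c) Entailed — this follows by dropping conjuncts from the freezing event's description.
(d) Entailed — the narrative places the crossing before the freezing.
(e) Entailed — 'Lin froze the soup' is causative; it entails the inchoative 'the soup froze'.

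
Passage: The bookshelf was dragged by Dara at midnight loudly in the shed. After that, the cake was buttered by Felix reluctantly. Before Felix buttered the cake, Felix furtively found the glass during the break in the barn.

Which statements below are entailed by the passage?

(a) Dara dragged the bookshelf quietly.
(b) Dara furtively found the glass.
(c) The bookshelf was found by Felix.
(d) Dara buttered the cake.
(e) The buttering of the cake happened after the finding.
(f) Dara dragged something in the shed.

(e), (f)

(a) Not entailed — 'quietly' adds a manner not in (and inconsistent with) the original.
(b) Not entailed — the passage has Felix finding the glass, not Dara.
(c) Not entailed — Felix found the glass, not the bookshelf; the bookshelf belongs to the dragging event.
(d) Not entailed — the passage has Felix buttering the cake, not Dara.
(e) Entailed — the narrative places the finding before the buttering.
(f) Entailed — every conjunct here is already in the original dragging event.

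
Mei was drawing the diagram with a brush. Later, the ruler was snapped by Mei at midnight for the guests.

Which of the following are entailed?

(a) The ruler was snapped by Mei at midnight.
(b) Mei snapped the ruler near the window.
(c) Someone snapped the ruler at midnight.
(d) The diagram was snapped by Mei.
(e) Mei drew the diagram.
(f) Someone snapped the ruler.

(a), (c), (f)

(a) Entailed — this follows by dropping conjuncts from the snapping event's description.
(b) Not entailed — 'near the window' adds information not in the original event.
(c) Entailed — the original entails any weakening of itself; this just drops 'for the guests' and generalizes the agent.
(d) Not entailed — Mei snapped the ruler, not the diagram; the diagram belongs to the drawing event.
(e) Not entailed — 'was drawing' is progressive on an accomplishment; it does not entail the completed 'drew'.
(f) Entailed — dropping 'at midnight', 'for the guests' and generalizing the agent leaves a sub-description the original still satisfies.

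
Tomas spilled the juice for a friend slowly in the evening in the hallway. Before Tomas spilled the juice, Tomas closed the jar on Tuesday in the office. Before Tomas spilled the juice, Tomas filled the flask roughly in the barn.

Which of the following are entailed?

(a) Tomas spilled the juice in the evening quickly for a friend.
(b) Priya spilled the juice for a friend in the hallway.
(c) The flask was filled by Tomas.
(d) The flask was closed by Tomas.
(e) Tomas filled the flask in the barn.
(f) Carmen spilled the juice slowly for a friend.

(c), (e)

(a) Not entailed — 'quickly' adds a manner not in (and inconsistent with) the original.
(b) Not entailed — the passage has Tomas spilling the juice, not Priya.
(c) Entailed — the original entails any weakening of itself; this just drops 'in the barn', 'roughly'.
(d) Not entailed — Tomas closed the jar, not the flask; the flask belongs to the filling event.
(e) Entailed — dropping 'roughly' leaves a sub-description the original still satisfies.
(f) Not entailed — the passage has Tomas spilling the juice, not Carmen.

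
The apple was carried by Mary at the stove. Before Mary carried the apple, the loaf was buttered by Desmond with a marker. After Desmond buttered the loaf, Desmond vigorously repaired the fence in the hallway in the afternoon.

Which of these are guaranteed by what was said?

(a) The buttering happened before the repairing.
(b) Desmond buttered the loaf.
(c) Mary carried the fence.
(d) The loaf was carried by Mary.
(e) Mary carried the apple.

(a), (b), (e)

(a) Entailed — the narrative places the buttering before the repairing.
(b) Entailed — dropping 'with a marker' leaves a sub-description the original still satisfies.
(c) Not entailed — Mary carried the apple, not the fence; the fence belongs to the repairing event.
(d) Not entailed — Mary carried the apple, not the loaf; the loaf belongs to the buttering event.
(e) Entailed — this follows by dropping conjuncts from the carrying event's description.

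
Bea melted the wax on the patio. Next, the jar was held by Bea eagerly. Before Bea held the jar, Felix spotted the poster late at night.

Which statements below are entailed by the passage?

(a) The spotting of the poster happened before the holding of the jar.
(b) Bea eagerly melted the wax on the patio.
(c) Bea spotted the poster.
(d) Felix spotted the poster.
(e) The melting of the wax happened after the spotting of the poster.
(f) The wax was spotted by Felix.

(a) Entailed — the narrative places the spotting before the holding.
(b) Not entailed — 'eagerly' adds information not in the original event.
(c) Not entailed — the passage has Felix spotting the poster, not Bea.
(d) Entailed — the original entails any weakening of itself; this just drops 'late at night'.
(e) Not entailed — the narrative doesn't order the spotting relative to the melting.
(f) Not entailed — Felix spotted the poster, not the wax; the wax belongs to the melting event.

(a), (d)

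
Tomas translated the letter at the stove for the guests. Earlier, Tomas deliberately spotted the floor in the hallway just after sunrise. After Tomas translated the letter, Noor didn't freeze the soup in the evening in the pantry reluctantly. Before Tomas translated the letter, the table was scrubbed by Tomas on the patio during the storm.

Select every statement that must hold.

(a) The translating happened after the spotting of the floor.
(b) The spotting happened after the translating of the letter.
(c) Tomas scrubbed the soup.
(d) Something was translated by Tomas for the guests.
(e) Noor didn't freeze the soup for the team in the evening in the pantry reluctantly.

(a), (d), (e)

(a) Entailed — the narrative places the spotting before the translating.
(b) Not entailed — the narrative places the spotting before the translating, not after.
(c) Not entailed — Tomas scrubbed the table, not the soup; the soup belongs to the freezing event.
(d) Entailed — every conjunct here is already in the original translating event.
(e) Entailed — under negation, adding a further restriction is entailed: if no such freezing event occurred, none occurred for the team either.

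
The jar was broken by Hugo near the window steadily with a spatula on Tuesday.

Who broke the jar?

Hugo

'Hugo' marks the agent of the breaking event.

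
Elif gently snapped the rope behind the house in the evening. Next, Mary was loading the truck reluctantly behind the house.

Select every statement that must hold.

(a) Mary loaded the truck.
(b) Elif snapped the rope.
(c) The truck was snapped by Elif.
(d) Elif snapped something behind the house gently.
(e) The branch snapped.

(a) Not entailed — 'was loading' is progressive on an accomplishment; it does not entail the completed 'loaded'.
(b) Entailed — dropping 'in the evening', 'gently', 'behind the house' leaves a sub-description the original still satisfies.
(c) Not entailed — Elif snapped the rope, not the truck; the truck belongs to the loading event.
(d) Entailed — dropping 'in the evening' and generalizing the patient leaves a sub-description the original still satisfies.
(e) Not entailed — the rope is what snapped, not the branch.

(b), (d)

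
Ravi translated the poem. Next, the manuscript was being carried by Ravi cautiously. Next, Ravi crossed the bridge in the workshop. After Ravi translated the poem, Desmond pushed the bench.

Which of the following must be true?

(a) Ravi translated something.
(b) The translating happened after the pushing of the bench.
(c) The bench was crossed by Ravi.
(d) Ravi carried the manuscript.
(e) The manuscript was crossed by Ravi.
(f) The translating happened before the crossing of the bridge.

(a) Entailed — generalizing the patient leaves a sub-description the original still satisfies.
(b) Not entailed — the narrative places the translating before the pushing, not after.
(c) Not entailed — Ravi crossed the bridge, not the bench; the bench belongs to the pushing event.
(d) Entailed — 'carry' is an activity; 'was carrying' entails that some carrying happened, so 'carried' holds.
(e) Not entailed — Ravi crossed the bridge, not the manuscript; the manuscript belongs to the carrying event.
(f) Entailed — the narrative places the translating before the crossing.

(a), (d), (f)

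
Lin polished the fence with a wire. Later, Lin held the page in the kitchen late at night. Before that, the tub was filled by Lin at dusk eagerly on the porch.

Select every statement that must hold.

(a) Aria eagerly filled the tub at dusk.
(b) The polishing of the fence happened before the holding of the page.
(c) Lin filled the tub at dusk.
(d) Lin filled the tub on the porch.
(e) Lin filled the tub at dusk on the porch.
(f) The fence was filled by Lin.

(b), (c), (d), (e)

(a) Not entailed — the passage has Lin filling the tub, not Aria.
(b) Entailed — the narrative places the polishing before the holding.
(c) Entailed — the original entails any weakening of itself; this just drops 'eagerly', 'on the porch'.
(d) Entailed — this follows by dropping conjuncts from the filling event's description.
(e) Entailed — this follows by dropping conjuncts from the filling event's description.
(f) Not entailed — Lin filled the tub, not the fence; the fence belongs to the polishing event.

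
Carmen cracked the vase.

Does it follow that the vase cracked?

yes

'Carmen cracked the vase' is the causative; it entails the inchoative 'the vase cracked'.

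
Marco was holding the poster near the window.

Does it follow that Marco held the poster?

'hold' is atelic; if Marco was holding the poster, then Marco held the poster (for some time).

yes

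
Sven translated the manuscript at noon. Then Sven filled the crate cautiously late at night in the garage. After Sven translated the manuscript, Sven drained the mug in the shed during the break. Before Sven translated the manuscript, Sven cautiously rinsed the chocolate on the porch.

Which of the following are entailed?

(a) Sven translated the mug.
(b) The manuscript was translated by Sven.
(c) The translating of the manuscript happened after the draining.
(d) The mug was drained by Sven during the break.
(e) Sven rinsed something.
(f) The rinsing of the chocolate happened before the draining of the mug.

(b), (d), (e), (f)

(a) Not entailed — Sven translated the manuscript, not the mug; the mug belongs to the draining event.
(b) Entailed — the original entails any weakening of itself; this just drops 'at noon'.
(c) Not entailed — the narrative places the translating before the draining, not after.
(d) Entailed — every conjunct here is already in the original draining event.
(e) Entailed — the original entails any weakening of itself; this just drops 'on the porch', 'cautiously' and generalizes the patient.
(f) Entailed — the narrative places the rinsing before the draining.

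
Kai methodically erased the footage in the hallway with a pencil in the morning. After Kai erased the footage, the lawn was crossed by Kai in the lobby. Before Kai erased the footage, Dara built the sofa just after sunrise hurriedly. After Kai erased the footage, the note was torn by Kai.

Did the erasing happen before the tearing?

The narrative orders the erasing before the tearing.

yes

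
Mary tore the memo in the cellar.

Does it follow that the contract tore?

no

Nothing is said about any contract; only the memo is affected.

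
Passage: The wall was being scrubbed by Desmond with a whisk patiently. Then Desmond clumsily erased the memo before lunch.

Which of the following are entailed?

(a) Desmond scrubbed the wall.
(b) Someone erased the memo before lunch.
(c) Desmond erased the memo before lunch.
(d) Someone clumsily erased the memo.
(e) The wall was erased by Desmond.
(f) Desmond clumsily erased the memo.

(a), (b), (c), (d), (f)

(a) Entailed — 'scrub' is an activity; 'was scrubbing' entails that some scrubbing happened, so 'scrubbed' holds.
(b) Entailed — this follows by dropping conjuncts from the erasing event's description.
(c) Entailed — this follows by dropping conjuncts from the erasing event's description.
(d) Entailed — dropping 'before lunch' and generalizing the agent leaves a sub-description the original still satisfies.
(e) Not entailed — Desmond erased the memo, not the wall; the wall belongs to the scrubbing event.
(f) Entailed — every conjunct here is already in the original erasing event.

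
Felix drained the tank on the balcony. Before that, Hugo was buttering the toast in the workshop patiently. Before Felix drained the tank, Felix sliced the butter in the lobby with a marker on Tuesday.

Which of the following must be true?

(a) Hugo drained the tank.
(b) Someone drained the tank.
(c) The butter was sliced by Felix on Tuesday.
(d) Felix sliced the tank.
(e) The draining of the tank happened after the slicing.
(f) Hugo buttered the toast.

(b), (c), (e)

(a) Not entailed — the passage has Felix draining the tank, not Hugo.
(b) Entailed — dropping 'on the balcony' and generalizing the agent leaves a sub-description the original still satisfies.
(c) Entailed — every conjunct here is already in the original slicing event.
(d) Not entailed — Felix sliced the butter, not the tank; the tank belongs to the draining event.
(e) Entailed — the narrative places the slicing before the draining.
(f) Not entailed — 'was buttering' is progressive on an accomplishment; it does not entail the completed 'buttered'.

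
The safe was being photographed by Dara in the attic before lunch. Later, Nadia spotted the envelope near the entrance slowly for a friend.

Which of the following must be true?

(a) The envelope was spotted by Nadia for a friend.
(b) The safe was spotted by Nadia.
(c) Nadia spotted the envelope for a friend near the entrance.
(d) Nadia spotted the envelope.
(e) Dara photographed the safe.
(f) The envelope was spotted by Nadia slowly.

(a) Entailed — this follows by dropping conjuncts from the spotting event's description.
(b) Not entailed — Nadia spotted the envelope, not the safe; the safe belongs to the photographing event.
(c) Entailed — dropping 'slowly' leaves a sub-description the original still satisfies.
(d) Entailed — the original entails any weakening of itself; this just drops 'slowly', 'near the entrance', 'for a friend'.
(e) Not entailed — 'was photographing' is progressive on an accomplishment; it does not entail the completed 'photographed'.
(f) Entailed — dropping 'near the entrance', 'for a friend' leaves a sub-description the original still satisfies.

(a), (c), (d), (f)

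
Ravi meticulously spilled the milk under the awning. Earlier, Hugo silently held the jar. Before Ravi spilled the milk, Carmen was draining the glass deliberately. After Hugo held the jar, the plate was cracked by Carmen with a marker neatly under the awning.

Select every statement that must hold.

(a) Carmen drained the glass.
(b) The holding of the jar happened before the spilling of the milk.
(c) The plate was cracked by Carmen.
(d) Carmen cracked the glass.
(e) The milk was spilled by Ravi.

(b), (c), (e)

(a) Not entailed — 'was draining' is progressive on an accomplishment; it does not entail the completed 'drained'.
(b) Entailed — the narrative places the holding before the spilling.
(c) Entailed — every conjunct here is already in the original cracking event.
(d) Not entailed — Carmen cracked the plate, not the glass; the glass belongs to the draining event.
(e) Entailed — this follows by dropping conjuncts from the spilling event's description.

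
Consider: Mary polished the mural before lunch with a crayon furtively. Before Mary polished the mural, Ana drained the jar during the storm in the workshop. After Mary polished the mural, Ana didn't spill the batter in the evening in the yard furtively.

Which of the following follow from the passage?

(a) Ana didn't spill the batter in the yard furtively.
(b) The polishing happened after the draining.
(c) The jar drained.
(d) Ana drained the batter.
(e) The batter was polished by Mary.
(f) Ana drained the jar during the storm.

(a) Not entailed — dropping 'in the evening' under negation is not valid — the original leaves open that Ana spilled the batter some other way.
(b) Entailed — the narrative places the draining before the polishing.
(c) Entailed — 'Ana drained the jar' is causative; it entails the inchoative 'the jar drained'.
(d) Not entailed — Ana drained the jar, not the batter; the batter belongs to the spilling event.
(e) Not entailed — Mary polished the mural, not the batter; the batter belongs to the spilling event.
(f) Entailed — this follows by dropping conjuncts from the draining event's description.

(b), (c), (f)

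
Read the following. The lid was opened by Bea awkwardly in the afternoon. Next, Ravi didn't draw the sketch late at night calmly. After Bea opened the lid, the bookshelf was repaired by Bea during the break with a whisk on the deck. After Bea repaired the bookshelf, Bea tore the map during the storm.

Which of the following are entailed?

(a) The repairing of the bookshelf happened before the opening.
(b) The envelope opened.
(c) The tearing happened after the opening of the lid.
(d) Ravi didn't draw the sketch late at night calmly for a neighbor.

(a) Not entailed — the narrative places the opening before the repairing, not after.
(b) Not entailed — the lid is what opened, not the envelope.
(c) Entailed — the narrative places the opening before the tearing.
(d) Entailed — under negation, adding a further restriction is entailed: if no such drawing event occurred, none occurred for a neighbor either.

(c), (d)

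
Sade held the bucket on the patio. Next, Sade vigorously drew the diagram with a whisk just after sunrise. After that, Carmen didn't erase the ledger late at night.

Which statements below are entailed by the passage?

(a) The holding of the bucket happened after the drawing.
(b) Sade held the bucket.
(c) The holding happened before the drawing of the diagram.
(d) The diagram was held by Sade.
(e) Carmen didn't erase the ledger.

(a) Not entailed — the narrative places the holding before the drawing, not after.
(b) Entailed — dropping 'on the patio' leaves a sub-description the original still satisfies.
(c) Entailed — the narrative places the holding before the drawing.
(d) Not entailed — Sade held the bucket, not the diagram; the diagram belongs to the drawing event.
(e) Not entailed — dropping 'late at night' under negation is not valid — the original leaves open that Carmen erased the ledger some other way.

(b), (c)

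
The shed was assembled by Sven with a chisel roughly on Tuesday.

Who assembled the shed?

'Sven' marks the agent of the assembling event.

Sven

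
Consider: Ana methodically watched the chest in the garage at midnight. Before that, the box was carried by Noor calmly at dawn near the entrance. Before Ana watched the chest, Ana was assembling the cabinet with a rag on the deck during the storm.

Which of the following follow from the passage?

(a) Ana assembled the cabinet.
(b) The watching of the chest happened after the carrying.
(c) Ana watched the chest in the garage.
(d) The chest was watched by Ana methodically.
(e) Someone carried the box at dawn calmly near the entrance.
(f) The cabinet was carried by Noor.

(a) Not entailed — 'was assembling' is progressive on an accomplishment; it does not entail the completed 'assembled'.
(b) Entailed — the narrative places the carrying before the watching.
(c) Entailed — the original entails any weakening of itself; this just drops 'methodically', 'at midnight'.
(d) Entailed — this follows by dropping conjuncts from the watching event's description.
(e) Entailed — every conjunct here is already in the original carrying event.
(f) Not entailed — Noor carried the box, not the cabinet; the cabinet belongs to the assembling event.

(b), (c), (d), (e)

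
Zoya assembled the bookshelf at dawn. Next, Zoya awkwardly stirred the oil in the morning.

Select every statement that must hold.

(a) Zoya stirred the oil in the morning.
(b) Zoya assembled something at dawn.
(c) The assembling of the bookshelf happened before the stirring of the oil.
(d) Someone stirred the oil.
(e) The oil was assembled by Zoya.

(a) Entailed — this follows by dropping conjuncts from the stirring event's description.
(b) Entailed — this follows by dropping conjuncts from the assembling event's description.
(c) Entailed — the narrative places the assembling before the stirring.
(d) Entailed — every conjunct here is already in the original stirring event.
(e) Not entailed — Zoya assembled the bookshelf, not the oil; the oil belongs to the stirring event.

(a), (b), (c), (d)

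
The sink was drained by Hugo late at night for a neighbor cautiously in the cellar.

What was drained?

the sink

'the sink' marks the patient of the draining event.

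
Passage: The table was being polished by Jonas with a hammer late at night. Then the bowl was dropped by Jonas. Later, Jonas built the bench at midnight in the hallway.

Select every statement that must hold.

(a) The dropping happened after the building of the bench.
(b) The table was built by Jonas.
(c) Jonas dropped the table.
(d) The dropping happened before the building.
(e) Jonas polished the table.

(a) Not entailed — the narrative places the dropping before the building, not after.
(b) Not entailed — Jonas built the bench, not the table; the table belongs to the polishing event.
(c) Not entailed — Jonas dropped the bowl, not the table; the table belongs to the polishing event.
(d) Entailed — the narrative places the dropping before the building.
(e) Entailed — 'polish' is an activity; 'was polishing' entails that some polishing happened, so 'polished' holds.

(d), (e)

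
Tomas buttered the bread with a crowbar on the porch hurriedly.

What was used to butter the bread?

a crowbar

'with a crowbar' marks the instrument of the buttering event.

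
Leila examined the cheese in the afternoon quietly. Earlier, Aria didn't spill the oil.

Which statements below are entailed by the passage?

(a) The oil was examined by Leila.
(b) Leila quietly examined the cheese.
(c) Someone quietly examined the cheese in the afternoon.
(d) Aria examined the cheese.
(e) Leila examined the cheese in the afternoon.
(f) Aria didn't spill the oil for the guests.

(b), (c), (e), (f)

(a) Not entailed — Leila examined the cheese, not the oil; the oil belongs to the spilling event.
(b) Entailed — every conjunct here is already in the original examining event.
(c) Entailed — this follows by dropping conjuncts from the examining event's description.
(d) Not entailed — the passage has Leila examining the cheese, not Aria.
(e) Entailed — the original entails any weakening of itself; this just drops 'quietly'.
(f) Entailed — under negation, adding a further restriction is entailed: if no such spilling event occurred, none occurred for the guests either.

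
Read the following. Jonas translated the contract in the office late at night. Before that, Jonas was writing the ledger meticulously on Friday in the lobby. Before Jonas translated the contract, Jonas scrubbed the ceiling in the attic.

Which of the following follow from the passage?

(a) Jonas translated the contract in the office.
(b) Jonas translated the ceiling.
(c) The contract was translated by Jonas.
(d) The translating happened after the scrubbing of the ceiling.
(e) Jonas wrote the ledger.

(a), (c), (d)

(a) Entailed — the original entails any weakening of itself; this just drops 'late at night'.
(b) Not entailed — Jonas translated the contract, not the ceiling; the ceiling belongs to the scrubbing event.
(c) Entailed — this follows by dropping conjuncts from the translating event's description.
(d) Entailed — the narrative places the scrubbing before the translating.
(e) Not entailed — 'was writing' is progressive on an accomplishment; it does not entail the completed 'wrote'.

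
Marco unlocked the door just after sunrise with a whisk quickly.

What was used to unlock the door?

a whisk

'with a whisk' marks the instrument of the unlocking event.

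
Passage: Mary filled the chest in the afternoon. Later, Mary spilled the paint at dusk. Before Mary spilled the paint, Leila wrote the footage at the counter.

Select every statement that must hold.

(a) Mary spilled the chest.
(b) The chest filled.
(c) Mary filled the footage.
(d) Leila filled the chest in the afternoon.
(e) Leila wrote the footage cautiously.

(a) Not entailed — Mary spilled the paint, not the chest; the chest belongs to the filling event.
(b) Entailed — 'Mary filled the chest' is causative; it entails the inchoative 'the chest filled'.
(c) Not entailed — Mary filled the chest, not the footage; the footage belongs to the writing event.
(d) Not entailed — the passage has Mary filling the chest, not Leila.
(e) Not entailed — 'cautiously' adds information not in the original event.

(b)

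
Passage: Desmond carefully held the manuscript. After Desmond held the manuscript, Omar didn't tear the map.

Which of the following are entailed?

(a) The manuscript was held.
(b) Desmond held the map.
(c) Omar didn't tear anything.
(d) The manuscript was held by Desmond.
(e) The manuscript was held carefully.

(a), (d), (e)

(a) Entailed — every conjunct here is already in the original holding event.
(b) Not entailed — Desmond held the manuscript, not the map; the map belongs to the tearing event.
(c) Not entailed — the original only denies this specific event; Omar may have torn something else.
(d) Entailed — the original entails any weakening of itself; this just drops 'carefully'.
(e) Entailed — this follows by dropping conjuncts from the holding event's description.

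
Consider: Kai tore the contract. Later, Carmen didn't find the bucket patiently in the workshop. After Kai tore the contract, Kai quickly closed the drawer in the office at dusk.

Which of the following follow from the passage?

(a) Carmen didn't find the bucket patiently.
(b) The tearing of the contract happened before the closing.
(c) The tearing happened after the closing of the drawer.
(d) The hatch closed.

(a) Not entailed — dropping 'in the workshop' under negation is not valid — the original leaves open that Carmen found the bucket some other way.
(b) Entailed — the narrative places the tearing before the closing.
(c) Not entailed — the narrative places the tearing before the closing, not after.
(d) Not entailed — the drawer is what closed, not the hatch.

(b)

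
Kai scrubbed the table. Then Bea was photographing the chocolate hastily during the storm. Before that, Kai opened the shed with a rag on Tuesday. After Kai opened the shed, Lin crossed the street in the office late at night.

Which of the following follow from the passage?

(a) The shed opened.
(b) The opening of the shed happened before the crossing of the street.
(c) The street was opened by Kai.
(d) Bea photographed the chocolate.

(a), (b)

(a) Entailed — 'Kai opened the shed' is causative; it entails the inchoative 'the shed opened'.
(b) Entailed — the narrative places the opening before the crossing.
(c) Not entailed — Kai opened the shed, not the street; the street belongs to the crossing event.
(d) Not entailed — 'was photographing' is progressive on an accomplishment; it does not entail the completed 'photographed'.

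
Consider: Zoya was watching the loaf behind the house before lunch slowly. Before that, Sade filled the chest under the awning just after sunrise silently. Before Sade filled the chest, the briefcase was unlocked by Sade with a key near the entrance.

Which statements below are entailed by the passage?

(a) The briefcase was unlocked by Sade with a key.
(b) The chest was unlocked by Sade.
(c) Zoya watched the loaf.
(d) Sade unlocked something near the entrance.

(a) Entailed — every conjunct here is already in the original unlocking event.
(b) Not entailed — Sade unlocked the briefcase, not the chest; the chest belongs to the filling event.
(c) Entailed — 'watch' is an activity; 'was watching' entails that some watching happened, so 'watched' holds.
(d) Entailed — the original entails any weakening of itself; this just drops 'with a key' and generalizes the patient.

(a), (c), (d)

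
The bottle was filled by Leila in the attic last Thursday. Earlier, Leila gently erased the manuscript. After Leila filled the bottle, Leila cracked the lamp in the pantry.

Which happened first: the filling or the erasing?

the erasing

The connectives place the erasing before the filling.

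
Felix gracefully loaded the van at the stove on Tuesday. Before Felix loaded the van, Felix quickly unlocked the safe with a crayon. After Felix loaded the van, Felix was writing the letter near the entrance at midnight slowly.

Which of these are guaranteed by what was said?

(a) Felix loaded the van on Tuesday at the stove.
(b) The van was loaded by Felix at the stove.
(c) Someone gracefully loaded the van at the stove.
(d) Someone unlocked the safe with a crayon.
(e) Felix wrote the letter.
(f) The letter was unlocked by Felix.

(a), (b), (c), (d)

(a) Entailed — the original entails any weakening of itself; this just drops 'gracefully'.
(b) Entailed — this follows by dropping conjuncts from the loading event's description.
(c) Entailed — every conjunct here is already in the original loading event.
(d) Entailed — this follows by dropping conjuncts from the unlocking event's description.
(e) Not entailed — 'was writing' is progressive on an accomplishment; it does not entail the completed 'wrote'.
(f) Not entailed — Felix unlocked the safe, not the letter; the letter belongs to the writing event.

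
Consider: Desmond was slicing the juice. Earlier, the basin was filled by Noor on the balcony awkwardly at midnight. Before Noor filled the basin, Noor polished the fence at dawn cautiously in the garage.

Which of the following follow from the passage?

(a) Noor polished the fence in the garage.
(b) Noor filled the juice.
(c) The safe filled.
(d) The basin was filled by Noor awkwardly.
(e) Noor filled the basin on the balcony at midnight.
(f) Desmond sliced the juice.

(a) Entailed — this follows by dropping conjuncts from the polishing event's description.
(b) Not entailed — Noor filled the basin, not the juice; the juice belongs to the slicing event.
(c) Not entailed — the basin is what filled, not the safe.
(d) Entailed — the original entails any weakening of itself; this just drops 'at midnight', 'on the balcony'.
(e) Entailed — every conjunct here is already in the original filling event.
(f) Not entailed — 'was slicing' is progressive on an accomplishment; it does not entail the completed 'sliced'.

(a), (d), (e)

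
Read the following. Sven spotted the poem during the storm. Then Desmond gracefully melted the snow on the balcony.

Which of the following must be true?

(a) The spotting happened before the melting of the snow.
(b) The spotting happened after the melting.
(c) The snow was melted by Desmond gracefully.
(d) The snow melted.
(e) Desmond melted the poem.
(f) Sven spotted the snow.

(a) Entailed — the narrative places the spotting before the melting.
(b) Not entailed — the narrative places the spotting before the melting, not after.
(c) Entailed — dropping 'on the balcony' leaves a sub-description the original still satisfies.
(d) Entailed — 'Desmond melted the snow' is causative; it entails the inchoative 'the snow melted'.
(e) Not entailed — Desmond melted the snow, not the poem; the poem belongs to the spotting event.
(f) Not entailed — Sven spotted the poem, not the snow; the snow belongs to the melting event.

(a), (c), (d)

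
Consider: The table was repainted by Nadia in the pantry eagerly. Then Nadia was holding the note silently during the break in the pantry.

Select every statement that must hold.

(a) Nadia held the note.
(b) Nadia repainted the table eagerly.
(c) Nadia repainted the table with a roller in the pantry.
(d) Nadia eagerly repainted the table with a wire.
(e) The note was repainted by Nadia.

(a) Entailed — 'hold' is an activity; 'was holding' entails that some holding happened, so 'held' holds.
(b) Entailed — dropping 'in the pantry' leaves a sub-description the original still satisfies.
(c) Not entailed — 'with a roller' adds information not in the original event.
(d) Not entailed — 'with a wire' adds information not in the original event.
(e) Not entailed — Nadia repainted the table, not the note; the note belongs to the holding event.

(a), (b)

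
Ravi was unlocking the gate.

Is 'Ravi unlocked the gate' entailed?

'was unlocking' is progressive; for an accomplishment like 'unlock the gate', it doesn't entail completion.

no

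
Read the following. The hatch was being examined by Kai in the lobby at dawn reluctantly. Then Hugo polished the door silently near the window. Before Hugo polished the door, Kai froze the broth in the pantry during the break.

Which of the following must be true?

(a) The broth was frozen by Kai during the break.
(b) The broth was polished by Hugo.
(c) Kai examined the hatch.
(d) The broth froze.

(a), (c), (d)

(a) Entailed — this follows by dropping conjuncts from the freezing event's description.
(b) Not entailed — Hugo polished the door, not the broth; the broth belongs to the freezing event.
(c) Entailed — 'examine' is an activity; 'was examining' entails that some examining happened, so 'examined' holds.
(d) Entailed — 'Kai froze the broth' is causative; it entails the inchoative 'the broth froze'.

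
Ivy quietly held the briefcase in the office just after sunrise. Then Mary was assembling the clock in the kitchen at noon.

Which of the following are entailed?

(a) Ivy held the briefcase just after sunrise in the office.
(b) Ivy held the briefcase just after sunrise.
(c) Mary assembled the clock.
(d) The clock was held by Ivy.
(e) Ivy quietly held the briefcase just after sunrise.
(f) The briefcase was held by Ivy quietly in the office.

(a) Entailed — every conjunct here is already in the original holding event.
(b) Entailed — the original entails any weakening of itself; this just drops 'quietly', 'in the office'.
(c) Not entailed — 'was assembling' is progressive on an accomplishment; it does not entail the completed 'assembled'.
(d) Not entailed — Ivy held the briefcase, not the clock; the clock belongs to the assembling event.
(e) Entailed — this follows by dropping conjuncts from the holding event's description.
(f) Entailed — this follows by dropping conjuncts from the holding event's description.

(a), (b), (e), (f)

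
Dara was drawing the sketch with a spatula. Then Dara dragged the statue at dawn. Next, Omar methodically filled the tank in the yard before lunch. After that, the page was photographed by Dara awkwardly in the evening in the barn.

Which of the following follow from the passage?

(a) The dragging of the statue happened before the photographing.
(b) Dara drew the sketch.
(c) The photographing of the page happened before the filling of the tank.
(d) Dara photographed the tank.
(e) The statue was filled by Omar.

(a)

(a) Entailed — the narrative places the dragging before the photographing.
(b) Not entailed — 'was drawing' is progressive on an accomplishment; it does not entail the completed 'drew'.
(c) Not entailed — the narrative places the filling before the photographing, not after.
(d) Not entailed — Dara photographed the page, not the tank; the tank belongs to the filling event.
(e) Not entailed — Omar filled the tank, not the statue; the statue belongs to the dragging event.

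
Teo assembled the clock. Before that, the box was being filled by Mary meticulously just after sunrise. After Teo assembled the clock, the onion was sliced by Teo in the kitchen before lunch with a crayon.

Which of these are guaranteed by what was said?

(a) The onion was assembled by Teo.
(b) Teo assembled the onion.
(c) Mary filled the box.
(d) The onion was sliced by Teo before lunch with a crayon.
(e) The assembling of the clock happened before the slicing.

(d), (e)

(a) Not entailed — Teo assembled the clock, not the onion; the onion belongs to the slicing event.
(b) Not entailed — Teo assembled the clock, not the onion; the onion belongs to the slicing event.
(c) Not entailed — 'was filling' is progressive on an accomplishment; it does not entail the completed 'filled'.
(d) Entailed — this follows by dropping conjuncts from the slicing event's description.
(e) Entailed — the narrative places the assembling before the slicing.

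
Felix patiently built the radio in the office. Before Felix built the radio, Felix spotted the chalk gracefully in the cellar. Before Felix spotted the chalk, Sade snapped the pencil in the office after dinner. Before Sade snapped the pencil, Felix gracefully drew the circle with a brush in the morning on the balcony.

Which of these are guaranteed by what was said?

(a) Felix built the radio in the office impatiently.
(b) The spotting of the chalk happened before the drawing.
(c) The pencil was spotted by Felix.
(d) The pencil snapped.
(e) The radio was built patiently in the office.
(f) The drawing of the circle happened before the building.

(d), (e), (f)

(a) Not entailed — 'impatiently' adds a manner not in (and inconsistent with) the original.
(b) Not entailed — the narrative places the drawing before the spotting, not after.
(c) Not entailed — Felix spotted the chalk, not the pencil; the pencil belongs to the snapping event.
(d) Entailed — 'Sade snapped the pencil' is causative; it entails the inchoative 'the pencil snapped'.
(e) Entailed — the original entails any weakening of itself; this just generalizes the agent.
(f) Entailed — the narrative places the drawing before the building.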